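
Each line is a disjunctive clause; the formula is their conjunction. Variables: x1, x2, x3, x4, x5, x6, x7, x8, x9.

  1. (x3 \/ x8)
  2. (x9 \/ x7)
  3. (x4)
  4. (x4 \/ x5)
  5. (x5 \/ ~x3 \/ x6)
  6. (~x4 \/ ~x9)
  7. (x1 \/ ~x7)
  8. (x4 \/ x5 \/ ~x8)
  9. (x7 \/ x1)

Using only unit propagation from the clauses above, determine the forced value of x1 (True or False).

True

(x4) stands alone — x4 = True.
(~x4 \/ ~x9): since x4 = True, the clause reduces to (~x9). x9 = False.
From (x9 \/ x7) and x9 = False: x7 = True.
(~x7 \/ x1) with x7 = True leaves only x1, so x1 = True.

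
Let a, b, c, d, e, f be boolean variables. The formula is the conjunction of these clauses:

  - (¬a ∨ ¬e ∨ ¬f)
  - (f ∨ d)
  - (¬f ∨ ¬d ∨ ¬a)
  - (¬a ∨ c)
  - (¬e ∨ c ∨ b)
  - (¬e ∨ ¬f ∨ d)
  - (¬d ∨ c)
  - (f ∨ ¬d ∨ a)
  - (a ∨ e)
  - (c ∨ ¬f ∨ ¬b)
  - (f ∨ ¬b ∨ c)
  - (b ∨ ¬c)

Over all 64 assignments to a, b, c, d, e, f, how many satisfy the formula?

4

Satisfying assignments:
  a=F b=T c=T d=T e=T f=T
  a=T b=T c=T d=F e=F f=T
  a=T b=T c=T d=T e=F f=F
  a=T b=T c=T d=T e=T f=F
Count: 4.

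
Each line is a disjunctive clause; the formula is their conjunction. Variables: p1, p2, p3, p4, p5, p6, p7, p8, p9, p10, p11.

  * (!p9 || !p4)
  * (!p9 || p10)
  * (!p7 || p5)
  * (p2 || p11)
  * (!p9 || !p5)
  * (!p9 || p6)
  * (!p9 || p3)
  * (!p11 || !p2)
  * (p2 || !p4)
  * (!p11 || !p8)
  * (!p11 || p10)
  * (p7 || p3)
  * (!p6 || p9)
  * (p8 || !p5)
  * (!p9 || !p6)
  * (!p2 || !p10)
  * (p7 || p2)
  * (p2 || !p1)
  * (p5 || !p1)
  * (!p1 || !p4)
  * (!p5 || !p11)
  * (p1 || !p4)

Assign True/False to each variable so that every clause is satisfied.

Pure literal: p3 appears only positively; assign p3 = True.
Pure literal: p4 appears only negated; assign p4 = False.
Branch on p1: take p1 = True.
  then p2 is forced to True.
  then p11 is forced to False.
  then p10 is forced to False.
  then p9 is forced to False.
  then p6 is forced to False.
  then p5 is forced to True.
  then p8 is forced to True.
p7 is now unconstrained; take p7 = False.
Every clause has at least one true literal under this assignment.

p1=True, p2=True, p3=True, p4=False, p5=True, p6=False, p7=False, p8=True, p9=False, p10=False, p11=False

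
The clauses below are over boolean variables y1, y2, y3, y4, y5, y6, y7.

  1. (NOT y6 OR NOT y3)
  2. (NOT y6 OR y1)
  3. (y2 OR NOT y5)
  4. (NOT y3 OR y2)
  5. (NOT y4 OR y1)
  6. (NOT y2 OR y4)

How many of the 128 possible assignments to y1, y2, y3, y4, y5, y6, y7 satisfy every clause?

Split on y2, then y1.
  y2=T, y1=T: y5, y7 free; 3 ways for (y3,y4,y6) × 2^2 = 12.
  y2=T, y1=F: a clause becomes empty — 0.
  y2=F, y1=T: forces y3=F; y5=F; y4, y6, y7 free → 2^3 = 8.
  y2=F, y1=F: remaining (y3,y4,y5,y6,y7) ∈ {(F,F,F,F,F); (F,F,F,F,T)} — 2.
Total: 12 + 0 + 8 + 2 = 22.

22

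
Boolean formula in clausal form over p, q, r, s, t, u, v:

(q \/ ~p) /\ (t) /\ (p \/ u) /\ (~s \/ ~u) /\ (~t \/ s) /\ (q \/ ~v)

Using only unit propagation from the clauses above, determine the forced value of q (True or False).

(t) is a unit clause: t = True.
(~t \/ s) with t = True leaves only s, so s = True.
From (~u \/ ~s) and s = True: u = False.
(p \/ u): since u = False, the clause reduces to (p). p = True.
(~p \/ q): since p = True, the clause reduces to (q). q = True.

True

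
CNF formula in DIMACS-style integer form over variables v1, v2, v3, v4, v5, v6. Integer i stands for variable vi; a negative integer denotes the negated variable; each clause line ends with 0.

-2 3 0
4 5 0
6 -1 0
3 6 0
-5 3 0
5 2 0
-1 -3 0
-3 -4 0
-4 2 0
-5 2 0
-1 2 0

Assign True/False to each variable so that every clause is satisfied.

Pure literal: v1 appears only negated; assign v1 = False.
Pure literal: v6 appears only positively; assign v6 = True.
Try v2 = True.
  then v3 is forced to True.
  then v4 is forced to False.
  then v5 is forced to True.

v1 = False, v2 = True, v3 = True, v4 = False, v5 = True, v6 = True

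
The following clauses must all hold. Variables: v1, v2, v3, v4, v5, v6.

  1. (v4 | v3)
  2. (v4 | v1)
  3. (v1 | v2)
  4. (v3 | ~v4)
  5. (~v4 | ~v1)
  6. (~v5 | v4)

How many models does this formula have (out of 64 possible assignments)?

Split on v4, then v1.
  v4=1, v1=1: a clause becomes empty — 0.
  v4=1, v1=0: remaining (v2,v3,v5,v6) ∈ {(1,1,0,0); (1,1,0,1); (1,1,1,0); (1,1,1,1)} — 4.
  v4=0, v1=1: remaining (v2,v3,v5,v6) ∈ {(0,1,0,0); (0,1,0,1); (1,1,0,0); (1,1,0,1)} — 4.
  v4=0, v1=0: a clause becomes empty — 0.
Total: 0 + 4 + 4 + 0 = 8.

8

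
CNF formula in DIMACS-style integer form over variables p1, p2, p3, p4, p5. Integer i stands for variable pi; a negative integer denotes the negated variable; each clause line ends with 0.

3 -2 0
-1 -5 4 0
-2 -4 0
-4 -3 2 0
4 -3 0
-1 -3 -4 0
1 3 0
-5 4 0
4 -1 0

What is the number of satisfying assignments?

2

Satisfying assignments:
  p1=1 p2=0 p3=0 p4=1 p5=0
  p1=1 p2=0 p3=0 p4=1 p5=1
Count: 2.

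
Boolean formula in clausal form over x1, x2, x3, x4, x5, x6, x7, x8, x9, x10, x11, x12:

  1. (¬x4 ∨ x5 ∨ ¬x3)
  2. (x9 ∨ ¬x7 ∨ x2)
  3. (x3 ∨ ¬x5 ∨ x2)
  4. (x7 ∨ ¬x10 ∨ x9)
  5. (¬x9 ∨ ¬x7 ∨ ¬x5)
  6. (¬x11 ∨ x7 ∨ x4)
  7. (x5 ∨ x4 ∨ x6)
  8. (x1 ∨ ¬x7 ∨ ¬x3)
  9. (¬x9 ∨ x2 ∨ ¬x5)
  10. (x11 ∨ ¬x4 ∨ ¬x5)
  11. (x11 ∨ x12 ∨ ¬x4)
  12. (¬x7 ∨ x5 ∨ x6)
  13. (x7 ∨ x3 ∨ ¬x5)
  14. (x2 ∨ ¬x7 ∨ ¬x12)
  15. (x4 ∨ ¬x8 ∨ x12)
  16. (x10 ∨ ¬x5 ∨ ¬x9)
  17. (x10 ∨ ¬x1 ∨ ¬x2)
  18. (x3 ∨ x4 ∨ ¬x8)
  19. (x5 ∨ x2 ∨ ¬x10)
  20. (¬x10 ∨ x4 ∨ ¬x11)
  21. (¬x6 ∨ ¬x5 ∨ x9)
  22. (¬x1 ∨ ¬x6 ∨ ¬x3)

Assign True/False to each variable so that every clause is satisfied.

Pure literal: x8 appears only negated; assign x8 = False.
Set x1 = False and propagate.
Branch on x2: take x2 = False.
Branch on x3: take x3 = False.
  then x5 is forced to False.
  then x10 is forced to False.
The remaining clauses are satisfied by x4 = True, x6 = True, x7 = False, x9 = True, x11 = True, x12 = False.
Check each clause:
  1. (x5 ∨ ¬x3 ∨ ¬x4) — ¬x3 is true.
  2. (x9 ∨ ¬x7 ∨ x2) — x9 is true.
  3. (x2 ∨ ¬x5 ∨ x3) — ¬x5 is true.
  4. (x9 ∨ ¬x10 ∨ x7) — x9 is true.
  5. (¬x5 ∨ ¬x7 ∨ ¬x9) — ¬x7 is true.
  6. (x4 ∨ x7 ∨ ¬x11) — x4 is true.
  7. (x4 ∨ x6 ∨ x5) — x4 is true.
  8. (x1 ∨ ¬x7 ∨ ¬x3) — ¬x7 is true.
  9. (¬x9 ∨ ¬x5 ∨ x2) — ¬x5 is true.
  10. (¬x5 ∨ x11 ∨ ¬x4) — x11 is true.
  11. (x12 ∨ ¬x4 ∨ x11) — x11 is true.
  12. (x5 ∨ x6 ∨ ¬x7) — ¬x7 is true.
  13. (x3 ∨ x7 ∨ ¬x5) — ¬x5 is true.
  14. (¬x12 ∨ x2 ∨ ¬x7) — ¬x7 is true.
  15. (¬x8 ∨ x12 ∨ x4) — ¬x8 is true.
  16. (¬x5 ∨ ¬x9 ∨ x10) — ¬x5 is true.
  17. (x10 ∨ ¬x2 ∨ ¬x1) — ¬x2 is true.
  18. (x4 ∨ x3 ∨ ¬x8) — ¬x8 is true.
  19. (x2 ∨ ¬x10 ∨ x5) — ¬x10 is true.
  20. (x4 ∨ ¬x10 ∨ ¬x11) — x4 is true.
  21. (¬x6 ∨ ¬x5 ∨ x9) — x9 is true.
  22. (¬x1 ∨ ¬x3 ∨ ¬x6) — ¬x3 is true.

x1=0, x2=0, x3=0, x4=1, x5=0, x6=1, x7=0, x8=0, x9=1, x10=0, x11=1, x12=0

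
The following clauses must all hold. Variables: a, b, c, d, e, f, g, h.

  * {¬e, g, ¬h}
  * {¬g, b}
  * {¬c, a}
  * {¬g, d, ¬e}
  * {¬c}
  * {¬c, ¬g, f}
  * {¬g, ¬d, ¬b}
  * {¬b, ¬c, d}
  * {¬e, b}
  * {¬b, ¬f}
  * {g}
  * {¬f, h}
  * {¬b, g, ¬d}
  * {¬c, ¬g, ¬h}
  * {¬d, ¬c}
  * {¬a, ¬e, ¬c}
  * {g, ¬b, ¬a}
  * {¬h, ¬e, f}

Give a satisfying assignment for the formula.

a=F, b=T, c=F, d=F, e=F, f=F, g=T, h=T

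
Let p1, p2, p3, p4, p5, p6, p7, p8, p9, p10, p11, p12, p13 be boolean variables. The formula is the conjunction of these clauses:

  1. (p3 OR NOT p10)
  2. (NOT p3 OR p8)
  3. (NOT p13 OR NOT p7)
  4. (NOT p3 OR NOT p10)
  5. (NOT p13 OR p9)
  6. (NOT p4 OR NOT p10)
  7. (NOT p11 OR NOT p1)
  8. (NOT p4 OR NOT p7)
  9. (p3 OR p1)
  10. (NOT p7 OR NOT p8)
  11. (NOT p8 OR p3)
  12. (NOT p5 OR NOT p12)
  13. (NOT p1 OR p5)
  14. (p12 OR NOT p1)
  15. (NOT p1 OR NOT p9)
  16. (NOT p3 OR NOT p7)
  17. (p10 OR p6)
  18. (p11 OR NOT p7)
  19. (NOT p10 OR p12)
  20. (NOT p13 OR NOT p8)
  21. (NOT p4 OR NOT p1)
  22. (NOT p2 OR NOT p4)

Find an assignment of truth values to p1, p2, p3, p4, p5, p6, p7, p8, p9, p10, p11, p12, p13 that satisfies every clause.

p2 occurs only negated in the remaining clauses — set p2 = False.
p4 occurs only negated in the remaining clauses — set p4 = False.
Try p1 = False.
  then p3 is forced to True.
  then p8 is forced to True.
  then p10 is forced to False.
  then p7 is forced to False.
  then p6 is forced to True.
  then p13 is forced to False.
For the remaining variables, p5 = False, p9 = False, p11 = False, p12 = False works.
Check each clause:
  1. (p3 OR NOT p10) — p3 is true.
  2. (NOT p3 OR p8) — p8 is true.
  3. (NOT p13 OR NOT p7) — NOT p7 is true.
  4. (NOT p3 OR NOT p10) — NOT p10 is true.
  5. (NOT p13 OR p9) — NOT p13 is true.
  6. (NOT p10 OR NOT p4) — NOT p4 is true.
  7. (NOT p1 OR NOT p11) — NOT p11 is true.
  8. (NOT p4 OR NOT p7) — NOT p7 is true.
  9. (p1 OR p3) — p3 is true.
  10. (NOT p8 OR NOT p7) — NOT p7 is true.
  11. (NOT p8 OR p3) — p3 is true.
  12. (NOT p5 OR NOT p12) — NOT p5 is true.
  13. (NOT p1 OR p5) — NOT p1 is true.
  14. (NOT p1 OR p12) — NOT p1 is true.
  15. (NOT p9 OR NOT p1) — NOT p1 is true.
  16. (NOT p7 OR NOT p3) — NOT p7 is true.
  17. (p6 OR p10) — p6 is true.
  18. (p11 OR NOT p7) — NOT p7 is true.
  19. (NOT p10 OR p12) — NOT p10 is true.
  20. (NOT p8 OR NOT p13) — NOT p13 is true.
  21. (NOT p4 OR NOT p1) — NOT p4 is true.
  22. (NOT p4 OR NOT p2) — NOT p4 is true.

p1=False, p2=False, p3=True, p4=False, p5=False, p6=True, p7=False, p8=True, p9=False, p10=False, p11=False, p12=False, p13=False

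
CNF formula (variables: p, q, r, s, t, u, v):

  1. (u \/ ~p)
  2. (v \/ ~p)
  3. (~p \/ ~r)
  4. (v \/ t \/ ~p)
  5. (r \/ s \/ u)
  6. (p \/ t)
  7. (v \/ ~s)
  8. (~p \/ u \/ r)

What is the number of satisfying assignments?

Split on p, then r.
  p=1, r=1: a clause becomes empty — 0.
  p=1, r=0: forces u=1; v=1; q, s, t free → 2^3 = 8.
  p=0, r=1: q, u free; 3 ways for (s,t,v) × 2^2 = 12.
  p=0, r=0: q free; 4 ways for (s,t,u,v) × 2^1 = 8.
Total: 0 + 8 + 12 + 8 = 28.

28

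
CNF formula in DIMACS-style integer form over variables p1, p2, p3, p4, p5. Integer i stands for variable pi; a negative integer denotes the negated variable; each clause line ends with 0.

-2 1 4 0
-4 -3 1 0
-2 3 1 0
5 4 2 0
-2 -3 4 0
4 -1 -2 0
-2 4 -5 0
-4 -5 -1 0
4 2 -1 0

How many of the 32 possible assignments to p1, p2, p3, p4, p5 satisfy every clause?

8

Case analysis on p4 and p2:
  p4=T, p2=T: remaining (p1,p3,p5) ∈ {(T,F,F); (T,T,F)} — 2.
  p4=T, p2=F: remaining (p1,p3,p5) ∈ {(F,F,F); (F,F,T); (T,F,F); (T,T,F)} — 4.
  p4=F, p2=T: a clause becomes empty — 0.
  p4=F, p2=F: remaining (p1,p3,p5) ∈ {(F,F,T); (F,T,T)} — 2.
Total: 2 + 4 + 0 + 2 = 8.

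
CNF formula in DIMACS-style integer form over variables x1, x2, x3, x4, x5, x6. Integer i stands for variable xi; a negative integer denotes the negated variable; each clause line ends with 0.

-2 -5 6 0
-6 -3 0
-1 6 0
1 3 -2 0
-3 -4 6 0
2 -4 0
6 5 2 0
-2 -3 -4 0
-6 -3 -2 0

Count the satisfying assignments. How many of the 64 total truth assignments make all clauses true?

Case analysis on x2 and x6:
  x2=T, x6=T: remaining (x1,x3,x4,x5) ∈ {(T,F,F,F); (T,F,F,T); (T,F,T,F); (T,F,T,T)} — 4.
  x2=T, x6=F: remaining (x1,x3,x4,x5) ∈ {(F,T,F,F)} — 1.
  x2=F, x6=T: remaining (x1,x3,x4,x5) ∈ {(F,F,F,F); (F,F,F,T); (T,F,F,F); (T,F,F,T)} — 4.
  x2=F, x6=F: remaining (x1,x3,x4,x5) ∈ {(F,F,F,T); (F,T,F,T)} — 2.
Total: 4 + 1 + 4 + 2 = 11.

11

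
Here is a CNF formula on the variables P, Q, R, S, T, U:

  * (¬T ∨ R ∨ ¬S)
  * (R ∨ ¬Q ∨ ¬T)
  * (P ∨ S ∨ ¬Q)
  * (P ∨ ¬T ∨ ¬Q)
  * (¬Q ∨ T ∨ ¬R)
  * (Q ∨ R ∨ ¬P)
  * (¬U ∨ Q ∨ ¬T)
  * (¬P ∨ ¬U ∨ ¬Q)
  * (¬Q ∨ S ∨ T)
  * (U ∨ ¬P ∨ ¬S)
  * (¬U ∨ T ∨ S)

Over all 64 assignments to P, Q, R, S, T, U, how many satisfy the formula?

15

Case analysis on Q and T:
  Q=1, T=1: remaining (P,R,S,U) ∈ {(1,1,0,0)} — 1.
  Q=1, T=0: remaining (P,R,S,U) ∈ {(0,0,1,0); (0,0,1,1)} — 2.
  Q=0, T=1: remaining (P,R,S,U) ∈ {(0,0,0,0); (0,1,0,0); (0,1,1,0); (1,1,0,0)} — 4.
  Q=0, T=0: 8 of the 16 assignments to (P,R,S,U) work.
Total: 1 + 2 + 4 + 8 = 15.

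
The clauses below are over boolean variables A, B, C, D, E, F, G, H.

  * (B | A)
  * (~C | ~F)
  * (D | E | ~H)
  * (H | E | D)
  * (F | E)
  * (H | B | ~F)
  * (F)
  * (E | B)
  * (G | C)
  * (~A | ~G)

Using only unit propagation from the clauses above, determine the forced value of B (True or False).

True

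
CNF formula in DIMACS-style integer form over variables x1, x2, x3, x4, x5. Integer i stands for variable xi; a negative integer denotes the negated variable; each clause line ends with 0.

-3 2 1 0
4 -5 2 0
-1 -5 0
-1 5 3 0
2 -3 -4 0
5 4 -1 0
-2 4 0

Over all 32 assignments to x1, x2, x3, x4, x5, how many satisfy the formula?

8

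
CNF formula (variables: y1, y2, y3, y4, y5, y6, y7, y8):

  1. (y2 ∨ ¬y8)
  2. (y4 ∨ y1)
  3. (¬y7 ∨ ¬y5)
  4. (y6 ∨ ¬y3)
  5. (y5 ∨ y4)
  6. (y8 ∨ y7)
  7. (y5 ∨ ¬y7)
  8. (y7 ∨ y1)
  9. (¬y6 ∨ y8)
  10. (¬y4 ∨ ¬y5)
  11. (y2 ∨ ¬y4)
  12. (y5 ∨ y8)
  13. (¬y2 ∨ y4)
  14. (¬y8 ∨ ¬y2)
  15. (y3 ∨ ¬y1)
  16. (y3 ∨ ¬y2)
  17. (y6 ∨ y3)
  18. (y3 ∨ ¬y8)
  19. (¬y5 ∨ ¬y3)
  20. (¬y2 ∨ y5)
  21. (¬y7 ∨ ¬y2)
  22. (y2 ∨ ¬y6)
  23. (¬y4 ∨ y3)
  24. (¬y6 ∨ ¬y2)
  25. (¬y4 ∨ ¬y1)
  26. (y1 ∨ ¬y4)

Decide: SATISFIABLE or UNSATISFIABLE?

y2 = True:
  propagation gives y4=True, y5=False; an empty clause results — contradiction.
y2 = False:
  propagation gives y8=False, y7=True, y5=False; an empty clause results — contradiction.
Every branch closes, so no satisfying assignment exists.

UNSATISFIABLE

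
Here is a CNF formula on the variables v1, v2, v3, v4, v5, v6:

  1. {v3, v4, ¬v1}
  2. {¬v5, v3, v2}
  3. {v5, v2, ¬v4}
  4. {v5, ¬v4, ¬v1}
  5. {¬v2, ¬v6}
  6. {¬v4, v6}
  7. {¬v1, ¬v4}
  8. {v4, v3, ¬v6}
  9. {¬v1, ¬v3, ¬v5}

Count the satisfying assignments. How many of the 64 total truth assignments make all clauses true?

Split on v4, then v1.
  v4=T, v1=T: a clause becomes empty — 0.
  v4=T, v1=F: remaining (v2,v3,v5,v6) ∈ {(F,T,T,T)} — 1.
  v4=F, v1=T: remaining (v2,v3,v5,v6) ∈ {(F,T,F,F); (F,T,F,T); (T,T,F,F)} — 3.
  v4=F, v1=F: 9 of the 16 assignments to (v2,v3,v5,v6) work.
Total: 0 + 1 + 3 + 9 = 13.

13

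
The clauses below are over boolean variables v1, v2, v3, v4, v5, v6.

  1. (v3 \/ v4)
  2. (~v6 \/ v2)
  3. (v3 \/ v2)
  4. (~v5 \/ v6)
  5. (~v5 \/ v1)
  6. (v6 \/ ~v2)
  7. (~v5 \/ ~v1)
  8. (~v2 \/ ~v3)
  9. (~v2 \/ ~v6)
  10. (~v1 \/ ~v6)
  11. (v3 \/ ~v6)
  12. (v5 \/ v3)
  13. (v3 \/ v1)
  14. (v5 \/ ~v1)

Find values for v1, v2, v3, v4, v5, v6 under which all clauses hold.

v1 = False, v2 = False, v3 = True, v4 = False, v5 = False, v6 = False

Check each clause:
  1. (v4 \/ v3) — v3 is true.
  2. (v2 \/ ~v6) — ~v6 is true.
  3. (v2 \/ v3) — v3 is true.
  4. (~v5 \/ v6) — ~v5 is true.
  5. (v1 \/ ~v5) — ~v5 is true.
  6. (~v2 \/ v6) — ~v2 is true.
  7. (~v1 \/ ~v5) — ~v5 is true.
  8. (~v3 \/ ~v2) — ~v2 is true.
  9. (~v2 \/ ~v6) — ~v6 is true.
  10. (~v1 \/ ~v6) — ~v6 is true.
  11. (~v6 \/ v3) — ~v6 is true.
  12. (v5 \/ v3) — v3 is true.
  13. (v1 \/ v3) — v3 is true.
  14. (~v1 \/ v5) — ~v1 is true.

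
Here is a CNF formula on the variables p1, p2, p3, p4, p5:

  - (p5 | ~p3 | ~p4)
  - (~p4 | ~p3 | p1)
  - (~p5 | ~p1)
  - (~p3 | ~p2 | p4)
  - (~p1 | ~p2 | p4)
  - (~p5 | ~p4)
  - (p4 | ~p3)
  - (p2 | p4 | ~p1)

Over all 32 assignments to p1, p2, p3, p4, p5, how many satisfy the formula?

8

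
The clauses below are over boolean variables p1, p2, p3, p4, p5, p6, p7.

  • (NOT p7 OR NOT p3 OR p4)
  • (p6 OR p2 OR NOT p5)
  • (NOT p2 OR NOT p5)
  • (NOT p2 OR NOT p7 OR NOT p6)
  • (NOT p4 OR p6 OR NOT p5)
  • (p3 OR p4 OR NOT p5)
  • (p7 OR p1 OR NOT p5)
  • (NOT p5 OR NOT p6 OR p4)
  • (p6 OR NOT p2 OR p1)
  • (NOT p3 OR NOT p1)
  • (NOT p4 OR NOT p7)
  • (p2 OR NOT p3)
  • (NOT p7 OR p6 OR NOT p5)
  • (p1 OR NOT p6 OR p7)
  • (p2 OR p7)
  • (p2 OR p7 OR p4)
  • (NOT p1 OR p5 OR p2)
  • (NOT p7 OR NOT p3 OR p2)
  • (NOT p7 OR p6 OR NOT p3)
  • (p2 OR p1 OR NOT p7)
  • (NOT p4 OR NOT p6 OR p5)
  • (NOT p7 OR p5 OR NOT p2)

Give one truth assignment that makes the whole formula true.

p1=1, p2=1, p3=0, p4=1, p5=0, p6=0, p7=0

Set p1 = True and propagate.
  then p3 is forced to False.
Branch on p2: take p2 = True.
  then p5 is forced to False.
  then p7 is forced to False.
Set p4 = True and propagate.
  then p6 is forced to False.
Check each clause:
  1. (NOT p3 OR NOT p7 OR p4) — NOT p7 is true.
  2. (p6 OR p2 OR NOT p5) — p2 is true.
  3. (NOT p5 OR NOT p2) — NOT p5 is true.
  4. (NOT p2 OR NOT p6 OR NOT p7) — NOT p7 is true.
  5. (p6 OR NOT p5 OR NOT p4) — NOT p5 is true.
  6. (NOT p5 OR p3 OR p4) — p4 is true.
  7. (NOT p5 OR p7 OR p1) — p1 is true.
  8. (NOT p5 OR NOT p6 OR p4) — NOT p6 is true.
  9. (p1 OR p6 OR NOT p2) — p1 is true.
  10. (NOT p1 OR NOT p3) — NOT p3 is true.
  11. (NOT p4 OR NOT p7) — NOT p7 is true.
  12. (p2 OR NOT p3) — p2 is true.
  13. (NOT p5 OR NOT p7 OR p6) — NOT p7 is true.
  14. (NOT p6 OR p1 OR p7) — p1 is true.
  15. (p2 OR p7) — p2 is true.
  16. (p7 OR p4 OR p2) — p2 is true.
  17. (NOT p1 OR p5 OR p2) — p2 is true.
  18. (NOT p7 OR p2 OR NOT p3) — NOT p7 is true.
  19. (NOT p3 OR NOT p7 OR p6) — NOT p7 is true.
  20. (p1 OR NOT p7 OR p2) — NOT p7 is true.
  21. (NOT p6 OR p5 OR NOT p4) — NOT p6 is true.
  22. (NOT p7 OR p5 OR NOT p2) — NOT p7 is true.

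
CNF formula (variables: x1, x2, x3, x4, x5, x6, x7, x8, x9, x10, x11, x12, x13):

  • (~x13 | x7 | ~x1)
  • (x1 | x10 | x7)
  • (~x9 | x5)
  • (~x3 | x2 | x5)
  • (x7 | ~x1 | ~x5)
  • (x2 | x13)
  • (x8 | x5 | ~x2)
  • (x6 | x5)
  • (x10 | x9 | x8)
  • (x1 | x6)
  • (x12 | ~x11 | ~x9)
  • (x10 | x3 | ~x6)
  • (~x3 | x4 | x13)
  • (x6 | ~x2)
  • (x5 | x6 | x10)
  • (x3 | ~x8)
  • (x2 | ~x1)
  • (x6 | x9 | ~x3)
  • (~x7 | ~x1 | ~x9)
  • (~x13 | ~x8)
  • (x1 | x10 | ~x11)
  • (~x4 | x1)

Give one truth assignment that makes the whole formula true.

x1 = 0, x2 = 0, x3 = 0, x4 = 0, x5 = 0, x6 = 1, x7 = 1, x8 = 0, x9 = 0, x10 = 1, x11 = 1, x12 = 1, x13 = 1

Check each clause:
  1. (x7 | ~x1 | ~x13) — ~x1 is true.
  2. (x7 | x1 | x10) — x10 is true.
  3. (~x9 | x5) — ~x9 is true.
  4. (x2 | ~x3 | x5) — ~x3 is true.
  5. (~x5 | x7 | ~x1) — ~x5 is true.
  6. (x13 | x2) — x13 is true.
  7. (x8 | x5 | ~x2) — ~x2 is true.
  8. (x6 | x5) — x6 is true.
  9. (x9 | x10 | x8) — x10 is true.
  10. (x1 | x6) — x6 is true.
  11. (x12 | ~x9 | ~x11) — x12 is true.
  12. (~x6 | x10 | x3) — x10 is true.
  13. (x13 | x4 | ~x3) — ~x3 is true.
  14. (~x2 | x6) — ~x2 is true.
  15. (x10 | x6 | x5) — x10 is true.
  16. (~x8 | x3) — ~x8 is true.
  17. (x2 | ~x1) — ~x1 is true.
  18. (~x3 | x6 | x9) — ~x3 is true.
  19. (~x7 | ~x1 | ~x9) — ~x1 is true.
  20. (~x8 | ~x13) — ~x8 is true.
  21. (x1 | ~x11 | x10) — x10 is true.
  22. (~x4 | x1) — ~x4 is true.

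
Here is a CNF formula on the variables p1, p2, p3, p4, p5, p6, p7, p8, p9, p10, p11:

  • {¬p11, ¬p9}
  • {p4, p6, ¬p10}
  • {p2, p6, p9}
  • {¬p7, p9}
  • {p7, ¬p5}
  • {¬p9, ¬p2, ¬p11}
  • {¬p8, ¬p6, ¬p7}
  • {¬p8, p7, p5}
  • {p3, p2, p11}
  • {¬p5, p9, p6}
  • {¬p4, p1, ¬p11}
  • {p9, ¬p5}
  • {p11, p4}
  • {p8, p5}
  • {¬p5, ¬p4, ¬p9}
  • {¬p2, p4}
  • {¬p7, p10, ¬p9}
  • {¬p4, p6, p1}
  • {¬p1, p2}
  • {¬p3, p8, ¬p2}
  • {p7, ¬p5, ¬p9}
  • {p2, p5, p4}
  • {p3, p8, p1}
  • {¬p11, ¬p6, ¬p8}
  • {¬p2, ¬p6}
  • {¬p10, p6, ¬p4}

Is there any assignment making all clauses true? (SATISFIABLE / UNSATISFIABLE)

UNSATISFIABLE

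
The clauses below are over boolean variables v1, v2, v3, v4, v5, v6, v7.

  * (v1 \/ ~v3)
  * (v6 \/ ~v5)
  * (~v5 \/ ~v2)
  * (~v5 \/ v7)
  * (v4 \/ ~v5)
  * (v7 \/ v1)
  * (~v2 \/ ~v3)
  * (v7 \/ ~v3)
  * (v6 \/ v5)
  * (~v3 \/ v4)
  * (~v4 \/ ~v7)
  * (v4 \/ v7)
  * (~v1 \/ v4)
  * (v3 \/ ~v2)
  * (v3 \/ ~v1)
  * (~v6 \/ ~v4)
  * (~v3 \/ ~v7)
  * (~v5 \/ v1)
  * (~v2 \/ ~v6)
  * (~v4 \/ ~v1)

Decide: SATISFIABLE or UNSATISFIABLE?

v2 occurs only negated in the remaining clauses — set v2 = False.
Try v1 = False.
  then v3 is forced to False.
  then v7 is forced to True.
  then v4 is forced to False.
  then v5 is forced to False.
  then v6 is forced to True.
Every clause has at least one true literal under this assignment.
So v1 = F, v2 = F, v3 = F, v4 = F, v5 = F, v6 = T, v7 = T is a satisfying assignment.

SATISFIABLE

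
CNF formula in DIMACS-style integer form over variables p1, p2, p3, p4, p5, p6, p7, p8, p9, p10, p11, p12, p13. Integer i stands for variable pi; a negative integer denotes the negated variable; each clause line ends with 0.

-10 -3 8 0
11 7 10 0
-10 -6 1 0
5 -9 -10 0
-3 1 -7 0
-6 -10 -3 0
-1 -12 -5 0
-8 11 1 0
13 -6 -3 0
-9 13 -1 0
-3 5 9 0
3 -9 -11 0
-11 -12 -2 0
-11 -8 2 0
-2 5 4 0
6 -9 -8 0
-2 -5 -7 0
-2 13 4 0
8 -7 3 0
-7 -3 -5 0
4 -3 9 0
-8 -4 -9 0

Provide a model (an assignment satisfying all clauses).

p1=F, p2=F, p3=F, p4=F, p5=T, p6=F, p7=F, p8=F, p9=F, p10=T, p11=F, p12=F, p13=F

Pure literal: p12 appears only negated; assign p12 = False.
Set p1 = False and propagate.
Branch on p2: take p2 = False.
The remaining clauses are satisfied by p3 = False, p4 = False, p5 = True, p6 = False, p7 = False, p8 = False, p9 = False, p10 = True, p11 = False, p13 = False.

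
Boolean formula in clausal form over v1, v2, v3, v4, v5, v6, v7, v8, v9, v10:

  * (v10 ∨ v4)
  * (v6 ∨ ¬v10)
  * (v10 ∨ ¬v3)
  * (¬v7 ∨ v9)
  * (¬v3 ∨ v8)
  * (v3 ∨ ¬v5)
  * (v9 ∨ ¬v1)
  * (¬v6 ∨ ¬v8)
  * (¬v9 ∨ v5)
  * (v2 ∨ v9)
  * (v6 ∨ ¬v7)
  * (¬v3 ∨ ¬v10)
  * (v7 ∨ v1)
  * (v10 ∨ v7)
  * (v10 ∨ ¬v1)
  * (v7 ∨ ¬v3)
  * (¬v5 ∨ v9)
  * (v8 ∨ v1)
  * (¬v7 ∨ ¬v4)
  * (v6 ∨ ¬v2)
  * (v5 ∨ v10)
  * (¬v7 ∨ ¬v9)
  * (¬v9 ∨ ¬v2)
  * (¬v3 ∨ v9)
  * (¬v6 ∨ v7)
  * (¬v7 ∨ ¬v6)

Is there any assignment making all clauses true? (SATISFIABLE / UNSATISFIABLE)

v7 = True:
  propagation gives v9=True; an empty clause results — contradiction.
v7 = False:
  propagation gives v1=True, v9=True, v5=True, v3=True; an empty clause results — contradiction.
Every branch closes, so no satisfying assignment exists.

UNSATISFIABLE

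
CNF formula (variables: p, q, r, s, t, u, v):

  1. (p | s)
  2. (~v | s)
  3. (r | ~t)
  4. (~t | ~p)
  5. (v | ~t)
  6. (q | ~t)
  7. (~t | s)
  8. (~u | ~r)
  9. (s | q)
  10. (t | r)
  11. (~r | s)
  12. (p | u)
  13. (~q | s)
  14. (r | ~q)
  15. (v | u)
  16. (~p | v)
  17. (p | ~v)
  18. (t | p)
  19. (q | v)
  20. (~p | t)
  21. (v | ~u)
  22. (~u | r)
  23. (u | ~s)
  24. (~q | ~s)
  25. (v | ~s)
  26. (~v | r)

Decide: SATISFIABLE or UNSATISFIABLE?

s = True:
  propagation gives u=True, r=False; an empty clause results — contradiction.
s = False:
  propagation gives p=True, v=False; an empty clause results — contradiction.
Every branch closes, so no satisfying assignment exists.

UNSATISFIABLE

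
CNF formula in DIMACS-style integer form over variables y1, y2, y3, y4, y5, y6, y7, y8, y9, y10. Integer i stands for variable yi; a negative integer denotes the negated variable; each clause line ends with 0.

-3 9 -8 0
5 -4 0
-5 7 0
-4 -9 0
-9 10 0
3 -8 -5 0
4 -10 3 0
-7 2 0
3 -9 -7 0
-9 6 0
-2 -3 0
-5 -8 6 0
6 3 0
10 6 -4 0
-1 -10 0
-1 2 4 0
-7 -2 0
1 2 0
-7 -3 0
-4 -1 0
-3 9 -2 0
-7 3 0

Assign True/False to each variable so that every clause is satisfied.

y1=T  y2=T  y3=F  y4=F  y5=F  y6=T  y7=F  y8=T  y9=F  y10=F

Check each clause:
  1. (y9 OR NOT y8 OR NOT y3) — NOT y3 is true.
  2. (NOT y4 OR y5) — NOT y4 is true.
  3. (y7 OR NOT y5) — NOT y5 is true.
  4. (NOT y9 OR NOT y4) — NOT y4 is true.
  5. (y10 OR NOT y9) — NOT y9 is true.
  6. (y3 OR NOT y5 OR NOT y8) — NOT y5 is true.
  7. (y4 OR y3 OR NOT y10) — NOT y10 is true.
  8. (y2 OR NOT y7) — NOT y7 is true.
  9. (y3 OR NOT y7 OR NOT y9) — NOT y7 is true.
  10. (NOT y9 OR y6) — y6 is true.
  11. (NOT y2 OR NOT y3) — NOT y3 is true.
  12. (NOT y8 OR NOT y5 OR y6) — NOT y5 is true.
  13. (y3 OR y6) — y6 is true.
  14. (y10 OR NOT y4 OR y6) — NOT y4 is true.
  15. (NOT y1 OR NOT y10) — NOT y10 is true.
  16. (NOT y1 OR y2 OR y4) — y2 is true.
  17. (NOT y2 OR NOT y7) — NOT y7 is true.
  18. (y1 OR y2) — y1 is true.
  19. (NOT y3 OR NOT y7) — NOT y7 is true.
  20. (NOT y1 OR NOT y4) — NOT y4 is true.
  21. (y9 OR NOT y3 OR NOT y2) — NOT y3 is true.
  22. (NOT y7 OR y3) — NOT y7 is true.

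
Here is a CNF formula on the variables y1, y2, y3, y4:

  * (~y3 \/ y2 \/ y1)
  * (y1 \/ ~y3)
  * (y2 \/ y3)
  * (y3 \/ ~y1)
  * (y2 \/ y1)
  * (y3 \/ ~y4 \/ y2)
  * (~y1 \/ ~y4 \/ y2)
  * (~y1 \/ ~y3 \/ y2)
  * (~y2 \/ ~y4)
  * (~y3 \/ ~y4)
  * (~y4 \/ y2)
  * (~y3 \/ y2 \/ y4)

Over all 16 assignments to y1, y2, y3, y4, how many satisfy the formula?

The models are:
  y1=F y2=T y3=F y4=F
  y1=T y2=T y3=T y4=F
Count: 2.

2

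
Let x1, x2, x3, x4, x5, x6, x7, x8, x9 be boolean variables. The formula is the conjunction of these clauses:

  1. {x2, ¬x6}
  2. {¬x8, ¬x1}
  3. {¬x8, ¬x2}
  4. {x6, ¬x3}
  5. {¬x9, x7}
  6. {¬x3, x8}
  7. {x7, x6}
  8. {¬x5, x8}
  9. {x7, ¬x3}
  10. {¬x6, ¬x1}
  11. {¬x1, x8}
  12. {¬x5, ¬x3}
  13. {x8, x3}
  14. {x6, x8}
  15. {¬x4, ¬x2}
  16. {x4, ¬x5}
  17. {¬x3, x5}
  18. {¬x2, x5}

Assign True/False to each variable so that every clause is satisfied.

x1=F, x2=F, x3=F, x4=T, x5=F, x6=F, x7=T, x8=T, x9=F

Pure literal: x1 appears only negated; assign x1 = False.
x7 occurs only positively in the remaining clauses — set x7 = True.
Try x2 = False.
  then x6 is forced to False.
  then x3 is forced to False.
  then x8 is forced to True.
The remaining clauses are satisfied by x4 = True, x5 = False, x9 = False.
Every clause has at least one true literal under this assignment.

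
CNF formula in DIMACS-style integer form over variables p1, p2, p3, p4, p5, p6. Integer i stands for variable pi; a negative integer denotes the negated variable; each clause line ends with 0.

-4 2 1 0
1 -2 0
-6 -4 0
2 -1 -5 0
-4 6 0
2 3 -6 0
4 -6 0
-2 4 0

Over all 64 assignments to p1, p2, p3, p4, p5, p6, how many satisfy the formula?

6

Satisfying assignments:
  p1=F p2=F p3=F p4=F p5=F p6=F
  p1=F p2=F p3=F p4=F p5=T p6=F
  p1=F p2=F p3=T p4=F p5=F p6=F
  p1=F p2=F p3=T p4=F p5=T p6=F
  p1=T p2=F p3=F p4=F p5=F p6=F
  p1=T p2=F p3=T p4=F p5=F p6=F
Count: 6.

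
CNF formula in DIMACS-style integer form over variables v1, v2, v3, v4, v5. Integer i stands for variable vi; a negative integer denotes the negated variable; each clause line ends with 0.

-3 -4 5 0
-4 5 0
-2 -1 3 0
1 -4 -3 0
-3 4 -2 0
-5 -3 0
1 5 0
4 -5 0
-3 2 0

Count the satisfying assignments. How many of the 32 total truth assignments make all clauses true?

Satisfying assignments:
  v1=F v2=F v3=F v4=T v5=T
  v1=F v2=T v3=F v4=T v5=T
  v1=T v2=F v3=F v4=F v5=F
  v1=T v2=F v3=F v4=T v5=T
That's 4 in total.

4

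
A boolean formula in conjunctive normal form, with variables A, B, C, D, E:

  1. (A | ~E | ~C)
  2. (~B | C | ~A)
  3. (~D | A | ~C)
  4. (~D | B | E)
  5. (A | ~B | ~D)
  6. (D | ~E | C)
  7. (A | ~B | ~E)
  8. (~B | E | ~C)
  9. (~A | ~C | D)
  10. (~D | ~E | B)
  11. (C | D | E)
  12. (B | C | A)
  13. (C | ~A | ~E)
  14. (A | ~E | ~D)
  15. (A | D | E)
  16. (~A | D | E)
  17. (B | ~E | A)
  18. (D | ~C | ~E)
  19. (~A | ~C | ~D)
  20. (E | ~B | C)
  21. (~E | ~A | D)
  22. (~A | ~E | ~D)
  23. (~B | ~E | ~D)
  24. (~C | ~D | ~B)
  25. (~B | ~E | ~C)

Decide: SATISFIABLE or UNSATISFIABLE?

UNSATISFIABLE

E = True:
  A = True:
    propagation gives C=True, D=True; an empty clause results — contradiction.
  A = False:
    propagation gives C=False, D=True; an empty clause results — contradiction.
E = False:
  C = True:
    propagation gives B=False, D=False, A=False; an empty clause results — contradiction.
  C = False:
    propagation gives D=True, B=True; an empty clause results — contradiction.
Every branch closes, so no satisfying assignment exists.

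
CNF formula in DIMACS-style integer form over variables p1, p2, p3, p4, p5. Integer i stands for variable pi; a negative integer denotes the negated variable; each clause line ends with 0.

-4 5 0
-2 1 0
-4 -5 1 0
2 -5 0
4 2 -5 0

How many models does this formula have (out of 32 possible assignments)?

10

Split on p5, then p2.
  p5=1, p2=1: remaining (p1,p3,p4) ∈ {(1,0,0); (1,0,1); (1,1,0); (1,1,1)} — 4.
  p5=1, p2=0: a clause becomes empty — 0.
  p5=0, p2=1: remaining (p1,p3,p4) ∈ {(1,0,0); (1,1,0)} — 2.
  p5=0, p2=0: remaining (p1,p3,p4) ∈ {(0,0,0); (0,1,0); (1,0,0); (1,1,0)} — 4.
Total: 4 + 0 + 2 + 4 = 10.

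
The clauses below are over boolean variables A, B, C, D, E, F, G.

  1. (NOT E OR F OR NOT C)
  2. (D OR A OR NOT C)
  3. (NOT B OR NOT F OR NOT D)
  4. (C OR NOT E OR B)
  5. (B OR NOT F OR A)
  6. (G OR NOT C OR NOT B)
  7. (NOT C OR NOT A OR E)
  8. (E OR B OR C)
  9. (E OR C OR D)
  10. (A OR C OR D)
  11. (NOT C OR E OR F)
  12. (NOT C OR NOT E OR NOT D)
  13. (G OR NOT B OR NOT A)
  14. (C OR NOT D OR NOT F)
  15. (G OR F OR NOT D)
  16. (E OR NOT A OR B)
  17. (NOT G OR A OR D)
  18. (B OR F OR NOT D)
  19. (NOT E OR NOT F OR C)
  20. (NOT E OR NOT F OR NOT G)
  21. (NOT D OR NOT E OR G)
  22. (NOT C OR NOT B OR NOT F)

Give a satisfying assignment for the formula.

Branch on A: take A = True.
Branch on B: take B = True.
  then G is forced to True.
The remaining clauses are satisfied by C = False, D = False, E = True, F = False.

A = True, B = True, C = False, D = False, E = True, F = False, G = True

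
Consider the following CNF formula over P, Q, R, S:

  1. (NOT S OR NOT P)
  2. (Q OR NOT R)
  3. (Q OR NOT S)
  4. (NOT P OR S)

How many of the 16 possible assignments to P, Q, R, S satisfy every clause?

5

Satisfying assignments:
  P=F Q=F R=F S=F
  P=F Q=T R=F S=F
  P=F Q=T R=F S=T
  P=F Q=T R=T S=F
  P=F Q=T R=T S=T
Count: 5.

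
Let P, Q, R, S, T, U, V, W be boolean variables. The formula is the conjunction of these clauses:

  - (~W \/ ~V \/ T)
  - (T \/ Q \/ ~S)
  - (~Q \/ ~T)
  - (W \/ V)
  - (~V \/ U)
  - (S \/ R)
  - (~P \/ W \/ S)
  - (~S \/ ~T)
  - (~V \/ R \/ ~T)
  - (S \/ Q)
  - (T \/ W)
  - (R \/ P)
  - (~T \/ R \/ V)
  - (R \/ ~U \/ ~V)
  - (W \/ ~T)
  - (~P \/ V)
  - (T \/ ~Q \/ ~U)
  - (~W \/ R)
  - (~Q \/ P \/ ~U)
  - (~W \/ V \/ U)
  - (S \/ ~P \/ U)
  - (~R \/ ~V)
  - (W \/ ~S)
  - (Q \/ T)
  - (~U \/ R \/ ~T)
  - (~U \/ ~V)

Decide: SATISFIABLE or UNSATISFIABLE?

UNSATISFIABLE

T = True:
  propagation gives Q=False, S=False; an empty clause results — contradiction.
T = False:
  propagation gives W=True, V=False, P=False, R=True; an empty clause results — contradiction.
Every branch closes, so no satisfying assignment exists.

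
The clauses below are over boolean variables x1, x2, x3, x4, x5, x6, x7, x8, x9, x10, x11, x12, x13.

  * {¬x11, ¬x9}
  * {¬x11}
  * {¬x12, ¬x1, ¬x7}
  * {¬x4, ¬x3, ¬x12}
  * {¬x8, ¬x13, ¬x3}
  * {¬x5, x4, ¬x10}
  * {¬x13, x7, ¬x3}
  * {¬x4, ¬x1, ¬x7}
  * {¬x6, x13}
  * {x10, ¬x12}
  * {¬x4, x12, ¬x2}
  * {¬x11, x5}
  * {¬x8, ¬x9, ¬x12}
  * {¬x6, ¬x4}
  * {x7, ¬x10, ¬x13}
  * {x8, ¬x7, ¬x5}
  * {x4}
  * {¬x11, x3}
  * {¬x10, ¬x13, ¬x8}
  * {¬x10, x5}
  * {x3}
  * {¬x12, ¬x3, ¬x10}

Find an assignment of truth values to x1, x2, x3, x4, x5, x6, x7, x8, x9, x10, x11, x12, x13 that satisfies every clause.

(¬x11) is a unit clause, so x11 = False.
(x4) is a unit clause, so x4 = True.
(¬x6) is a unit clause, so x6 = False.
The clause (x3) is unit: x3 must be True.
(¬x12) is a unit clause, so x12 = False.
The clause (¬x2) is unit: x2 must be False.
Pure literal: x1 appears only negated; assign x1 = False.
x10 occurs only negated in the remaining clauses — set x10 = False.
Try x5 = False.
Try x7 = False.
  then x13 is forced to False.
x8, x9 are now unconstrained; take x8 = True, x9 = False.
Every clause has at least one true literal under this assignment.

x1 = F, x2 = F, x3 = T, x4 = T, x5 = F, x6 = F, x7 = F, x8 = T, x9 = F, x10 = F, x11 = F, x12 = F, x13 = F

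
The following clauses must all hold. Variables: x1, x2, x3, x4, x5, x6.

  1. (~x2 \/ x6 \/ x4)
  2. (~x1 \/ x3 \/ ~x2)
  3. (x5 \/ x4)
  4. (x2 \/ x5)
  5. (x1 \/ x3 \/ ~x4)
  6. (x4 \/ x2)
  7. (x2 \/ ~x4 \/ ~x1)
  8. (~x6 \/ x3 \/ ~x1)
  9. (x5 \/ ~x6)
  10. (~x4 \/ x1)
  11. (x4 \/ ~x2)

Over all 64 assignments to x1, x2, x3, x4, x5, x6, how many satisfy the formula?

3

Satisfying assignments:
  x1=1 x2=1 x3=1 x4=1 x5=0 x6=0
  x1=1 x2=1 x3=1 x4=1 x5=1 x6=0
  x1=1 x2=1 x3=1 x4=1 x5=1 x6=1
That's 3 in total.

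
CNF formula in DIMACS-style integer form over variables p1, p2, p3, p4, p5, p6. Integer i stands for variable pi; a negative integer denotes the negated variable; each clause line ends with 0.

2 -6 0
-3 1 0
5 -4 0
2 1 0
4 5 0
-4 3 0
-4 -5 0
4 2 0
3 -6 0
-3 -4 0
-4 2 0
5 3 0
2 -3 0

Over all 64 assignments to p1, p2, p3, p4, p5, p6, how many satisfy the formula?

4

The models are:
  p1=F p2=T p3=F p4=F p5=T p6=F
  p1=T p2=T p3=F p4=F p5=T p6=F
  p1=T p2=T p3=T p4=F p5=T p6=F
  p1=T p2=T p3=T p4=F p5=T p6=T
Count: 4.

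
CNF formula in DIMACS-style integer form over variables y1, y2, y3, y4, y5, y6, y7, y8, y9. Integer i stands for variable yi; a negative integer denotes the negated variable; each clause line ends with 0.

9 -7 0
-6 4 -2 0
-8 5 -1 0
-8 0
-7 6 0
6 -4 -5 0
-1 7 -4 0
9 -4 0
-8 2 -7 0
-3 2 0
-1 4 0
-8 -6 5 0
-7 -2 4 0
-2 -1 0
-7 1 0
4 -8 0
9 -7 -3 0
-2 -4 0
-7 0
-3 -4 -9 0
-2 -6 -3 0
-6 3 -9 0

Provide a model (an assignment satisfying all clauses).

y1=F, y2=T, y3=F, y4=F, y5=T, y6=F, y7=F, y8=F, y9=T

Unit propagation: (¬y8) forces y8 = False.
Unit propagation: (¬y7) forces y7 = False.
y1 occurs only negated in the remaining clauses — set y1 = False.
Try y2 = True.
  then y4 is forced to False.
  then y6 is forced to False.
y3, y5, y9 are now unconstrained; take y3 = False, y5 = True, y9 = True.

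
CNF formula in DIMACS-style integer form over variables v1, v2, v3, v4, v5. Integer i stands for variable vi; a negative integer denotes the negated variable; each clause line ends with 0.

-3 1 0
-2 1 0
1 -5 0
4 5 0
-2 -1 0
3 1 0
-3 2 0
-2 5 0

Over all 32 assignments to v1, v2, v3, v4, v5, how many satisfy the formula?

Satisfying assignments:
  v1=T v2=F v3=F v4=F v5=T
  v1=T v2=F v3=F v4=T v5=F
  v1=T v2=F v3=F v4=T v5=T
Count: 3.

3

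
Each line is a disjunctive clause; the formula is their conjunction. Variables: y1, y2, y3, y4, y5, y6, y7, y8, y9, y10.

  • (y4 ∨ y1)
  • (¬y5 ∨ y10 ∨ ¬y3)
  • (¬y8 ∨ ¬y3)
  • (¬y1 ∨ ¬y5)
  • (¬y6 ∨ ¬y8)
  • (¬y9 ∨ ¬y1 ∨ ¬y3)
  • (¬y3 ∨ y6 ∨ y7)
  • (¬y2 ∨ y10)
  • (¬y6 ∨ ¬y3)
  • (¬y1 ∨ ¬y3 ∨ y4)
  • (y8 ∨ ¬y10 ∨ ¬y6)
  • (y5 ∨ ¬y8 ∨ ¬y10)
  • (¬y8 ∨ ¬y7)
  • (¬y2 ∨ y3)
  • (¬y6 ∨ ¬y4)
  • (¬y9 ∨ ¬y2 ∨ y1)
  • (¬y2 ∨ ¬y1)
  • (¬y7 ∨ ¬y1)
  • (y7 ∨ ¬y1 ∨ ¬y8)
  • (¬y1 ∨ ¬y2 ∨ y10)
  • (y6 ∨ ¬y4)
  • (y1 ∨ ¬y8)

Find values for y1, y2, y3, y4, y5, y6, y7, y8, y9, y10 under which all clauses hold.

Pure literal: y2 appears only negated; assign y2 = False.
Branch on y1: take y1 = True.
  then y5 is forced to False.
  then y7 is forced to False.
  then y8 is forced to False.
The remaining clauses are satisfied by y3 = False, y4 = False, y6 = False, y9 = True, y10 = True.

y1=True, y2=False, y3=False, y4=False, y5=False, y6=False, y7=False, y8=False, y9=True, y10=True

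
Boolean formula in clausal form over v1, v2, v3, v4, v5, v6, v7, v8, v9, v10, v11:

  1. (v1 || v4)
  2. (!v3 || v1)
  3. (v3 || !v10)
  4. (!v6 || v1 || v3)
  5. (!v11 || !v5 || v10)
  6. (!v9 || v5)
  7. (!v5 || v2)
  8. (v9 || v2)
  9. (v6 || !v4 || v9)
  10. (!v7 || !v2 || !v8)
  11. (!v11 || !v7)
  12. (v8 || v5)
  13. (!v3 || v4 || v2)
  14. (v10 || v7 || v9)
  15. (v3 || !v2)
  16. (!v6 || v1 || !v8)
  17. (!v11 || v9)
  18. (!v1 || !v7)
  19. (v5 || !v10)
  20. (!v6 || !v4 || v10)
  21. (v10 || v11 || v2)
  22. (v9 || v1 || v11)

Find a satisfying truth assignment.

Branch on v1: take v1 = True.
  then v7 is forced to False.
Branch on v2: take v2 = True.
  then v3 is forced to True.
Try v4 = False.
The remaining clauses are satisfied by v5 = True, v6 = True, v8 = False, v9 = True, v10 = True, v11 = False.
Check each clause:
  1. (v1 || v4) — v1 is true.
  2. (!v3 || v1) — v1 is true.
  3. (!v10 || v3) — v3 is true.
  4. (v3 || v1 || !v6) — v1 is true.
  5. (!v5 || v10 || !v11) — v10 is true.
  6. (v5 || !v9) — v5 is true.
  7. (!v5 || v2) — v2 is true.
  8. (v9 || v2) — v9 is true.
  9. (v6 || !v4 || v9) — v9 is true.
  10. (!v7 || !v8 || !v2) — !v8 is true.
  11. (!v11 || !v7) — !v7 is true.
  12. (v5 || v8) — v5 is true.
  13. (!v3 || v4 || v2) — v2 is true.
  14. (v10 || v7 || v9) — v9 is true.
  15. (!v2 || v3) — v3 is true.
  16. (!v8 || !v6 || v1) — !v8 is true.
  17. (v9 || !v11) — v9 is true.
  18. (!v7 || !v1) — !v7 is true.
  19. (v5 || !v10) — v5 is true.
  20. (!v4 || v10 || !v6) — v10 is true.
  21. (v11 || v2 || v10) — v10 is true.
  22. (v11 || v9 || v1) — v1 is true.

v1=T, v2=T, v3=T, v4=F, v5=T, v6=T, v7=F, v8=F, v9=T, v10=T, v11=F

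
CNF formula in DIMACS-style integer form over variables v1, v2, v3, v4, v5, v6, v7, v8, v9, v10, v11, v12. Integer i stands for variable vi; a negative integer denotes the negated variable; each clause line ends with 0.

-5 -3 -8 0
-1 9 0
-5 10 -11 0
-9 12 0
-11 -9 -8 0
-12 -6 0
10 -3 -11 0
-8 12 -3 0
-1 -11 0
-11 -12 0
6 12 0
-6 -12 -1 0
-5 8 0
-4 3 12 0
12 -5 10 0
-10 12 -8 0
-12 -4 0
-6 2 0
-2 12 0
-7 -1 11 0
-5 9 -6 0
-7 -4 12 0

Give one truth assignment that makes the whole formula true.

v1 = F  v2 = T  v3 = T  v4 = F  v5 = F  v6 = F  v7 = F  v8 = T  v9 = F  v10 = F  v11 = F  v12 = T

Pure literal: v1 appears only negated; assign v1 = False.
Pure literal: v4 appears only negated; assign v4 = False.
Set v2 = True and propagate.
  then v12 is forced to True.
  then v6 is forced to False.
  then v11 is forced to False.
The remaining clauses are satisfied by v3 = True, v5 = False, v7 = False, v8 = True, v9 = False, v10 = False.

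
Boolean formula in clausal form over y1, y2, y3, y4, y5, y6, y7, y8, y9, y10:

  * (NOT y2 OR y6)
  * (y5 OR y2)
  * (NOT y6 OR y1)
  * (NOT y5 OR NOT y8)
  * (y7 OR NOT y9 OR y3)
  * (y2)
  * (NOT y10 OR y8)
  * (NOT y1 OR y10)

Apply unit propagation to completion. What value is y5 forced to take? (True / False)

False

(y2) is a unit clause: y2 = True.
(NOT y2 OR y6) with y2 = True leaves only y6, so y6 = True.
In (NOT y6 OR y1), NOT y6 is now false; y1 must hold, so y1 = True.
In (y10 OR NOT y1), NOT y1 is now false; y10 must hold, so y10 = True.
In (NOT y10 OR y8), NOT y10 is now false; y8 must hold, so y8 = True.
(NOT y8 OR NOT y5) with y8 = True leaves only NOT y5, so y5 = False.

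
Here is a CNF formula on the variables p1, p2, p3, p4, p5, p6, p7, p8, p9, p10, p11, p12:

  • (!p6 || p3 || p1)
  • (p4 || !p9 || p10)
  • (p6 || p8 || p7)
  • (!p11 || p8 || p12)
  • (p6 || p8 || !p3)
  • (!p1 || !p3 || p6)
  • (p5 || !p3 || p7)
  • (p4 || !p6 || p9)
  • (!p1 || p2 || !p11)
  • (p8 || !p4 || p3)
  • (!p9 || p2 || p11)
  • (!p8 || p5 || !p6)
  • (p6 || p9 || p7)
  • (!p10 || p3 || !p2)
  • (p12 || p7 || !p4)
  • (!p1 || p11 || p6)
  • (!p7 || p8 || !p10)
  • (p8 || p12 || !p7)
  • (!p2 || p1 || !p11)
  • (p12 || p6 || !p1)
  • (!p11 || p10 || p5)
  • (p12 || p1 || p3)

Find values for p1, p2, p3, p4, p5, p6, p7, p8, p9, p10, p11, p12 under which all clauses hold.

Pure literal: p5 appears only positively; assign p5 = True.
Pure literal: p12 appears only positively; assign p12 = True.
Try p1 = True.
Branch on p2: take p2 = True.
The remaining clauses are satisfied by p3 = False, p4 = True, p6 = False, p7 = False, p8 = True, p9 = True, p10 = False, p11 = True.
Check each clause:
  1. (p3 || p1 || !p6) — p1 is true.
  2. (!p9 || p4 || p10) — p4 is true.
  3. (p7 || p8 || p6) — p8 is true.
  4. (p12 || p8 || !p11) — p8 is true.
  5. (p6 || p8 || !p3) — p8 is true.
  6. (!p3 || !p1 || p6) — !p3 is true.
  7. (!p3 || p5 || p7) — !p3 is true.
  8. (!p6 || p9 || p4) — p9 is true.
  9. (p2 || !p1 || !p11) — p2 is true.
  10. (!p4 || p3 || p8) — p8 is true.
  11. (p2 || p11 || !p9) — p2 is true.
  12. (!p6 || !p8 || p5) — !p6 is true.
  13. (p9 || p7 || p6) — p9 is true.
  14. (!p10 || p3 || !p2) — !p10 is true.
  15. (!p4 || p7 || p12) — p12 is true.
  16. (!p1 || p6 || p11) — p11 is true.
  17. (!p10 || !p7 || p8) — p8 is true.
  18. (p12 || !p7 || p8) — p8 is true.
  19. (p1 || !p2 || !p11) — p1 is true.
  20. (p12 || p6 || !p1) — p12 is true.
  21. (!p11 || p10 || p5) — p5 is true.
  22. (p1 || p12 || p3) — p1 is true.

p1=T  p2=T  p3=F  p4=T  p5=T  p6=F  p7=F  p8=T  p9=T  p10=F  p11=T  p12=T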